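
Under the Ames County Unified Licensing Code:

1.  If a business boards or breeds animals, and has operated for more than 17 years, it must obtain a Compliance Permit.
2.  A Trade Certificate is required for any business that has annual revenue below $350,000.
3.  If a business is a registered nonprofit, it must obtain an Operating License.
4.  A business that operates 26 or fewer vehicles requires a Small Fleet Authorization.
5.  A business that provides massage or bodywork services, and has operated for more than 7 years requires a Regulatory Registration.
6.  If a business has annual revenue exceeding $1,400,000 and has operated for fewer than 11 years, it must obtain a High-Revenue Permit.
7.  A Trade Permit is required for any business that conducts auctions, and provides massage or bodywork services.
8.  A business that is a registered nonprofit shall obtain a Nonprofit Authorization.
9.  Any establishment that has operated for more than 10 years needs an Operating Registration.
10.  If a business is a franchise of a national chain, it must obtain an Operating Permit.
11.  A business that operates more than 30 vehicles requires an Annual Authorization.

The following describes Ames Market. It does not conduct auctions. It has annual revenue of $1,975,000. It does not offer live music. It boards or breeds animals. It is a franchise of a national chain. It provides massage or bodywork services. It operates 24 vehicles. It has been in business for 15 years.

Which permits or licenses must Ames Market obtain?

Operating Permit, Operating Registration, Regulatory Registration, Small Fleet Authorization

1. boards or breeds animals; years in business 15 ≤ 17 → Compliance Permit not required.
2. revenue $1,975,000 ≥ $350,000 → Trade Certificate not required.
3. is a franchise of a national chain (not: is a registered nonprofit) → Operating License not required.
4. vehicles 24 ≤ 26 → Small Fleet Authorization required.
5. provides massage or bodywork services; years in business 15 > 7 → Regulatory Registration required.
6. revenue $1,975,000 > $1,400,000; years in business 15 ≥ 11 → High-Revenue Permit not required.
7. does not conduct auctions; provides massage or bodywork services → Trade Permit not required.
8. is a franchise of a national chain (not: is a registered nonprofit) → Nonprofit Authorization not required.
9. years in business 15 > 10 → Operating Registration required.
10. is a franchise of a national chain → Operating Permit required.
11. vehicles 24 ≤ 30 → Annual Authorization not required.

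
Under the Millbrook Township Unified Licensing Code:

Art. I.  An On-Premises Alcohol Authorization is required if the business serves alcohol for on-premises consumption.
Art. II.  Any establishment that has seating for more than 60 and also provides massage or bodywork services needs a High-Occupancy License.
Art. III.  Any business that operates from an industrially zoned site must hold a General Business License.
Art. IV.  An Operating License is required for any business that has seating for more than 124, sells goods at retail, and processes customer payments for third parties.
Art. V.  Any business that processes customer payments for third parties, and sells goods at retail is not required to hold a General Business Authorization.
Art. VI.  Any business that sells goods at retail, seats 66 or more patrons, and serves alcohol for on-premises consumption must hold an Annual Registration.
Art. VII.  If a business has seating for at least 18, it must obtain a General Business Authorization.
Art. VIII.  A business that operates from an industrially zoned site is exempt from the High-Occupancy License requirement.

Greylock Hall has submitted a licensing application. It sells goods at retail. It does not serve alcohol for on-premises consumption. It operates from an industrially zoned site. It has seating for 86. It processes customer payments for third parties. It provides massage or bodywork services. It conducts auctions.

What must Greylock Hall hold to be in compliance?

Art. I. does not serve alcohol for on-premises consumption → On-Premises Alcohol Authorization not required.
Art. II. seating 86 > 60; provides massage or bodywork services → High-Occupancy License required.
Art. III. operates from an industrially zoned site → General Business License required.
Art. IV. seating 86 ≤ 124; sells goods at retail; processes customer payments for third parties → Operating License not required.
Art. V. processes customer payments for third parties; sells goods at retail → exempt from General Business Authorization.
Art. VI. sells goods at retail; seating 86 ≥ 66; does not serve alcohol for on-premises consumption → Annual Registration not required.
Art. VII. seating 86 ≥ 18 → General Business Authorization required.
Art. VIII. operates from an industrially zoned site → exempt from High-Occupancy License.

General Business License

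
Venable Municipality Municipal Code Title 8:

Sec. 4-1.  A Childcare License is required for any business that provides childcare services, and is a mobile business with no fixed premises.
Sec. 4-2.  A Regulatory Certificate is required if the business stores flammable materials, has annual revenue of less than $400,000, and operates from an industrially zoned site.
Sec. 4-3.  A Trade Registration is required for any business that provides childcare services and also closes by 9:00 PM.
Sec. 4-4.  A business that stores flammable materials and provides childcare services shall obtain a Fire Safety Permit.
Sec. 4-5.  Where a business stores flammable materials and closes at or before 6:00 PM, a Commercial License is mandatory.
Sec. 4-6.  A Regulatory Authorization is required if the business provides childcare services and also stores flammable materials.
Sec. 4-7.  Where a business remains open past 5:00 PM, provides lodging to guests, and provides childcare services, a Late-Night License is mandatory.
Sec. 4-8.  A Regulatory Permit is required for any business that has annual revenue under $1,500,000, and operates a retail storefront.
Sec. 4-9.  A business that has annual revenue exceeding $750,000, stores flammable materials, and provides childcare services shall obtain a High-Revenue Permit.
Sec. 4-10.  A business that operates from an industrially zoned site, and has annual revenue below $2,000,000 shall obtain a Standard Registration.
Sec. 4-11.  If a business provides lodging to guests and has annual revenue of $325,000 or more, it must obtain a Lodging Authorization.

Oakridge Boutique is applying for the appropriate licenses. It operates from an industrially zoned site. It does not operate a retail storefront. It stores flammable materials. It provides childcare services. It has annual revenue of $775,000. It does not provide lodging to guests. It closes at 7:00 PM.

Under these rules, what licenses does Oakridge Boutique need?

Fire Safety Permit, High-Revenue Permit, Regulatory Authorization, Standard Registration, Trade Registration

Sec. 4-1. provides childcare services; operates from an industrially zoned site (not: is a mobile business with no fixed premises) → Childcare License not required.
Sec. 4-2. stores flammable materials; revenue $775,000 ≥ $400,000; operates from an industrially zoned site → Regulatory Certificate not required.
Sec. 4-3. provides childcare services; closes 7:00 PM, at/before 9:00 PM → Trade Registration required.
Sec. 4-4. stores flammable materials; provides childcare services → Fire Safety Permit required.
Sec. 4-5. stores flammable materials; closes 7:00 PM, after 6:00 PM → Commercial License not required.
Sec. 4-6. provides childcare services; stores flammable materials → Regulatory Authorization required.
Sec. 4-7. closes 7:00 PM, after 5:00 PM; does not provide lodging to guests; provides childcare services → Late-Night License not required.
Sec. 4-8. revenue $775,000 < $1,500,000; does not operate a retail storefront → Regulatory Permit not required.
Sec. 4-9. revenue $775,000 > $750,000; stores flammable materials; provides childcare services → High-Revenue Permit required.
Sec. 4-10. operates from an industrially zoned site; revenue $775,000 < $2,000,000 → Standard Registration required.
Sec. 4-11. does not provide lodging to guests; revenue $775,000 ≥ $325,000 → Lodging Authorization not required.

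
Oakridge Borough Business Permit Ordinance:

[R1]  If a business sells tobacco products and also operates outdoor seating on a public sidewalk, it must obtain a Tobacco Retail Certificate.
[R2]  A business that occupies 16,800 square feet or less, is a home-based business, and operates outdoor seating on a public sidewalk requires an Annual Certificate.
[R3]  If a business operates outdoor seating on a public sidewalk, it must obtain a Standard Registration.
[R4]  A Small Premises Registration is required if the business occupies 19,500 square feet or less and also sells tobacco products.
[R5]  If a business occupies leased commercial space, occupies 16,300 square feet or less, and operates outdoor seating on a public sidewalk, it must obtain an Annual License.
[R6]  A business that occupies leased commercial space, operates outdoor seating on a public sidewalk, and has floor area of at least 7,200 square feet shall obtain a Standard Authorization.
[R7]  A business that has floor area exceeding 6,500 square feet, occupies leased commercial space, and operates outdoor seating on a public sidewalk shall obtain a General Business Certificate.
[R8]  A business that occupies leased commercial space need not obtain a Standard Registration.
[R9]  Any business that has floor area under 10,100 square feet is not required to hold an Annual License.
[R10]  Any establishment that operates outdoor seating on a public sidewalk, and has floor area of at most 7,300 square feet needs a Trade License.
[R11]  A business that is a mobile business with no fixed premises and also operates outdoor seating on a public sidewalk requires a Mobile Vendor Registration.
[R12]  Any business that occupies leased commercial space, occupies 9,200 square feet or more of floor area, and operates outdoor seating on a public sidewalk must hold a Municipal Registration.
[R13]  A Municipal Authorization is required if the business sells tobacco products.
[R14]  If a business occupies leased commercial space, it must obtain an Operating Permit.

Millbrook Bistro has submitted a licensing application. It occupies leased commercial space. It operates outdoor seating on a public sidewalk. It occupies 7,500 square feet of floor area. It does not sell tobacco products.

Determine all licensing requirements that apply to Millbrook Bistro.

General Business Certificate, Operating Permit, Standard Authorization

[R1] does not sell tobacco products; operates outdoor seating on a public sidewalk → Tobacco Retail Certificate not required.
[R2] floor area 7,500 square feet ≤ 16,800 square feet; occupies leased commercial space (not: is a home-based business); operates outdoor seating on a public sidewalk → Annual Certificate not required.
[R3] operates outdoor seating on a public sidewalk → Standard Registration required.
[R4] floor area 7,500 square feet ≤ 19,500 square feet; does not sell tobacco products → Small Premises Registration not required.
[R5] occupies leased commercial space; floor area 7,500 square feet ≤ 16,300 square feet; operates outdoor seating on a public sidewalk → Annual License required.
[R6] occupies leased commercial space; operates outdoor seating on a public sidewalk; floor area 7,500 square feet ≥ 7,200 square feet → Standard Authorization required.
[R7] floor area 7,500 square feet > 6,500 square feet; occupies leased commercial space; operates outdoor seating on a public sidewalk → General Business Certificate required.
[R8] occupies leased commercial space → exempt from Standard Registration.
[R9] floor area 7,500 square feet < 10,100 square feet → exempt from Annual License.
[R10] operates outdoor seating on a public sidewalk; floor area 7,500 square feet > 7,300 square feet → Trade License not required.
[R11] occupies leased commercial space (not: is a mobile business with no fixed premises); operates outdoor seating on a public sidewalk → Mobile Vendor Registration not required.
[R12] occupies leased commercial space; floor area 7,500 square feet < 9,200 square feet; operates outdoor seating on a public sidewalk → Municipal Registration not required.
[R13] does not sell tobacco products → Municipal Authorization not required.
[R14] occupies leased commercial space → Operating Permit required.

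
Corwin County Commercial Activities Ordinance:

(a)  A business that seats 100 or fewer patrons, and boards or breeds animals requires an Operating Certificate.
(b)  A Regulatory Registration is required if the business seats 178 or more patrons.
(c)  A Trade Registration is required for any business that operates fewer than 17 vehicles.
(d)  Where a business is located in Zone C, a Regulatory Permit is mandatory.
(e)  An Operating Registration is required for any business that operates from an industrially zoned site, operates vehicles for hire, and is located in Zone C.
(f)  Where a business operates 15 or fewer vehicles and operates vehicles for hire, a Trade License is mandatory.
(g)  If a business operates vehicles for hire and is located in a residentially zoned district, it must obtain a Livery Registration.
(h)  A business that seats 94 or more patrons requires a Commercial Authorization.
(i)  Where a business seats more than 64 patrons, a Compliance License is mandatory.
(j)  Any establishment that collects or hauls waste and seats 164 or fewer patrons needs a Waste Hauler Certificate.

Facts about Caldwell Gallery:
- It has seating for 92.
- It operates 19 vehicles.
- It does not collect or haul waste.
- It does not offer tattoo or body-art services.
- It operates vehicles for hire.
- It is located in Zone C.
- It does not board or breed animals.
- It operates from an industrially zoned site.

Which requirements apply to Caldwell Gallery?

Compliance License, Operating Registration, Regulatory Permit

(a) seating 92 ≤ 100; does not board or breed animals → Operating Certificate not required.
(b) seating 92 < 178 → Regulatory Registration not required.
(c) vehicles 19 ≥ 17 → Trade Registration not required.
(d) is located in Zone C → Regulatory Permit required.
(e) operates from an industrially zoned site; operates vehicles for hire; is located in Zone C → Operating Registration required.
(f) vehicles 19 > 15; operates vehicles for hire → Trade License not required.
(g) operates vehicles for hire; is located in Zone C (not: is located in a residentially zoned district) → Livery Registration not required.
(h) seating 92 < 94 → Commercial Authorization not required.
(i) seating 92 > 64 → Compliance License required.
(j) does not collect or haul waste; seating 92 ≤ 164 → Waste Hauler Certificate not required.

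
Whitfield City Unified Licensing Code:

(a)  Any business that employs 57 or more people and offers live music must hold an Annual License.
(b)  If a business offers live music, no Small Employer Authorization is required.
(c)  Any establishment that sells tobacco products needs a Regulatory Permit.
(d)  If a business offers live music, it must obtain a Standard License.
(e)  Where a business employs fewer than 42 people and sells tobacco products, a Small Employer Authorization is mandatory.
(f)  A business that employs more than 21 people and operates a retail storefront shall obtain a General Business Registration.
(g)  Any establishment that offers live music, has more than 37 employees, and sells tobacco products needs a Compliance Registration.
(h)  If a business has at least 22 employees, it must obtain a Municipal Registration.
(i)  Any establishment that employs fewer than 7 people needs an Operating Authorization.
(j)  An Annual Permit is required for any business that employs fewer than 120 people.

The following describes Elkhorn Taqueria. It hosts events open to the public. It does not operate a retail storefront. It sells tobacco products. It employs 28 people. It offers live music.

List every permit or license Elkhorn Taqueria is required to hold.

(a) employees 28 < 57; offers live music → Annual License not required.
(b) offers live music → exempt from Small Employer Authorization.
(c) sells tobacco products → Regulatory Permit required.
(d) offers live music → Standard License required.
(e) employees 28 < 42; sells tobacco products → Small Employer Authorization required.
(f) employees 28 > 21; does not operate a retail storefront → General Business Registration not required.
(g) offers live music; employees 28 ≤ 37; sells tobacco products → Compliance Registration not required.
(h) employees 28 ≥ 22 → Municipal Registration required.
(i) employees 28 ≥ 7 → Operating Authorization not required.
(j) employees 28 < 120 → Annual Permit required.

Annual Permit, Municipal Registration, Regulatory Permit, Standard License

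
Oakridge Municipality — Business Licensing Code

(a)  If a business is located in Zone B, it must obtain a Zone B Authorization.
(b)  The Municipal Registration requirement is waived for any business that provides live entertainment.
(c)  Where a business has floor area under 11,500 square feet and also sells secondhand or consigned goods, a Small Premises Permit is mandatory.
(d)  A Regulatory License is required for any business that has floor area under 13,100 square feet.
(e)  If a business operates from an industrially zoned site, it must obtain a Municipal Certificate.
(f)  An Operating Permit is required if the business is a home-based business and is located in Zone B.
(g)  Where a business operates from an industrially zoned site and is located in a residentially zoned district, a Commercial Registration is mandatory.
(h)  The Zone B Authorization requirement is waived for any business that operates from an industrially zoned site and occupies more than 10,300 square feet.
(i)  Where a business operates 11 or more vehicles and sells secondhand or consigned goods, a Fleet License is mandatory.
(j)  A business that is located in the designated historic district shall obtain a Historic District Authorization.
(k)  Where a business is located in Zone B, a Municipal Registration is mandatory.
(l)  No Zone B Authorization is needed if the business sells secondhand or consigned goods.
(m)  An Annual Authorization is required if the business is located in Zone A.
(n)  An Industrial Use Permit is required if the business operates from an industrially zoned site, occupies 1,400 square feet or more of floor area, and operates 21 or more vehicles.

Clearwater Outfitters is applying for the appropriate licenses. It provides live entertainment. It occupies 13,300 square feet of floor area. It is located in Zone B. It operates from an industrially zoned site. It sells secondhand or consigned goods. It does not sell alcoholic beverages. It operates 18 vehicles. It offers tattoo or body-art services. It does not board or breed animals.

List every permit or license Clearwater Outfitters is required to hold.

(a) is located in Zone B → Zone B Authorization required.
(b) provides live entertainment → exempt from Municipal Registration.
(c) floor area 13,300 square feet ≥ 11,500 square feet; sells secondhand or consigned goods → Small Premises Permit not required.
(d) floor area 13,300 square feet ≥ 13,100 square feet → Regulatory License not required.
(e) operates from an industrially zoned site → Municipal Certificate required.
(f) operates from an industrially zoned site (not: is a home-based business); is located in Zone B → Operating Permit not required.
(g) operates from an industrially zoned site; is located in Zone B (not: is located in a residentially zoned district) → Commercial Registration not required.
(h) operates from an industrially zoned site; floor area 13,300 square feet > 10,300 square feet → exempt from Zone B Authorization.
(i) vehicles 18 ≥ 11; sells secondhand or consigned goods → Fleet License required.
(j) is located in Zone B (not: is located in the designated historic district) → Historic District Authorization not required.
(k) is located in Zone B → Municipal Registration required.
(l) sells secondhand or consigned goods → exempt from Zone B Authorization.
(m) is located in Zone B (not: is located in Zone A) → Annual Authorization not required.
(n) operates from an industrially zoned site; floor area 13,300 square feet ≥ 1,400 square feet; vehicles 18 < 21 → Industrial Use Permit not required.

Fleet License, Municipal Certificate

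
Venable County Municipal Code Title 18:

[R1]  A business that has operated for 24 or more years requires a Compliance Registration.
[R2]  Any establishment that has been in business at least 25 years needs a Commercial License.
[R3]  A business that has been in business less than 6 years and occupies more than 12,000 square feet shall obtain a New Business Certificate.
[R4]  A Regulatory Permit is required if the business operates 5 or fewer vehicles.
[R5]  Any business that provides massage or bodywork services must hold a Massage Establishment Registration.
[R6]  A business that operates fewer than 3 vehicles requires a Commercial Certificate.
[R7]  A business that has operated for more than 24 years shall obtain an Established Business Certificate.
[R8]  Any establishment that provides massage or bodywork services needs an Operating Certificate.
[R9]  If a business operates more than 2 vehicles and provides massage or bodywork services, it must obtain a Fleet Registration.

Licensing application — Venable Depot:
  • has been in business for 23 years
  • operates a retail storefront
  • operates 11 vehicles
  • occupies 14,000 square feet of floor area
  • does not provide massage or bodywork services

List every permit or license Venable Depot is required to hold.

None

[R1] years in business 23 < 24 → Compliance Registration not required.
[R2] years in business 23 < 25 → Commercial License not required.
[R3] years in business 23 ≥ 6; floor area 14,000 square feet > 12,000 square feet → New Business Certificate not required.
[R4] vehicles 11 > 5 → Regulatory Permit not required.
[R5] does not provide massage or bodywork services → Massage Establishment Registration not required.
[R6] vehicles 11 ≥ 3 → Commercial Certificate not required.
[R7] years in business 23 ≤ 24 → Established Business Certificate not required.
[R8] does not provide massage or bodywork services → Operating Certificate not required.
[R9] vehicles 11 > 2; does not provide massage or bodywork services → Fleet Registration not required.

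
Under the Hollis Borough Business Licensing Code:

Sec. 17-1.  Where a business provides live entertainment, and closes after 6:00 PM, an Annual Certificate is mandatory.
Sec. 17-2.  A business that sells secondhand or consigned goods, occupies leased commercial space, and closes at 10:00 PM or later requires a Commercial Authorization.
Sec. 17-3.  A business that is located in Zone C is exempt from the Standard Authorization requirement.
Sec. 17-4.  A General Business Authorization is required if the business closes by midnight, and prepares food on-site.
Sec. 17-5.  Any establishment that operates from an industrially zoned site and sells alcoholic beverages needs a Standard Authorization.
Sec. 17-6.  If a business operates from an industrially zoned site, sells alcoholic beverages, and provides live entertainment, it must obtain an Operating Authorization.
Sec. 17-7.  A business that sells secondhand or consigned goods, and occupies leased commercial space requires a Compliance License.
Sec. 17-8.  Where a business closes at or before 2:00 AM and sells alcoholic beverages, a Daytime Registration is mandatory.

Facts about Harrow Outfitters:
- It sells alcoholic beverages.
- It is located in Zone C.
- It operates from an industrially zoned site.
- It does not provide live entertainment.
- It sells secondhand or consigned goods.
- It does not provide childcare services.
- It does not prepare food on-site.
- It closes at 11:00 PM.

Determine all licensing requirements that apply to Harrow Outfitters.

Daytime Registration

Sec. 17-1. does not provide live entertainment; closes 11:00 PM, after 6:00 PM → Annual Certificate not required.
Sec. 17-2. sells secondhand or consigned goods; operates from an industrially zoned site (not: occupies leased commercial space); closes 11:00 PM, after 10:00 PM → Commercial Authorization not required.
Sec. 17-3. is located in Zone C → exempt from Standard Authorization.
Sec. 17-4. closes 11:00 PM, at/before midnight; does not prepare food on-site → General Business Authorization not required.
Sec. 17-5. operates from an industrially zoned site; sells alcoholic beverages → Standard Authorization required.
Sec. 17-6. operates from an industrially zoned site; sells alcoholic beverages; does not provide live entertainment → Operating Authorization not required.
Sec. 17-7. sells secondhand or consigned goods; operates from an industrially zoned site (not: occupies leased commercial space) → Compliance License not required.
Sec. 17-8. closes 11:00 PM, at/before 2:00 AM; sells alcoholic beverages → Daytime Registration required.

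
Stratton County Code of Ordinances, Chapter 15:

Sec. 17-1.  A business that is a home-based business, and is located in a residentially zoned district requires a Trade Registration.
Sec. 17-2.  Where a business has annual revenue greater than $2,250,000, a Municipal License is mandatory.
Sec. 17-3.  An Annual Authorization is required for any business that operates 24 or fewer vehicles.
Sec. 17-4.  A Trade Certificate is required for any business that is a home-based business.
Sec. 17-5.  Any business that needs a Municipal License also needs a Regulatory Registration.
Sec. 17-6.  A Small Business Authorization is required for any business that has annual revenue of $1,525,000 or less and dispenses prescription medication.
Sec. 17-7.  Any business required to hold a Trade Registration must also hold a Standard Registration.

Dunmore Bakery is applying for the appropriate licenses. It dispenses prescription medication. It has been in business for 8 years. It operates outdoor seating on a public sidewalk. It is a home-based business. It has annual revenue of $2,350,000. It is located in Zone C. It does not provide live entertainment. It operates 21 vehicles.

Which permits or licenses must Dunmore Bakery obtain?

Sec. 17-1. is a home-based business; is located in Zone C (not: is located in a residentially zoned district) → Trade Registration not required.
Sec. 17-2. revenue $2,350,000 > $2,250,000 → Municipal License required.
Sec. 17-3. vehicles 21 ≤ 24 → Annual Authorization required.
Sec. 17-4. is a home-based business → Trade Certificate required.
Sec. 17-5. Municipal License is required → Regulatory Registration also required.
Sec. 17-6. revenue $2,350,000 > $1,525,000; dispenses prescription medication → Small Business Authorization not required.
Sec. 17-7. Trade Registration is not required → no effect.

Annual Authorization, Municipal License, Regulatory Registration, Trade Certificate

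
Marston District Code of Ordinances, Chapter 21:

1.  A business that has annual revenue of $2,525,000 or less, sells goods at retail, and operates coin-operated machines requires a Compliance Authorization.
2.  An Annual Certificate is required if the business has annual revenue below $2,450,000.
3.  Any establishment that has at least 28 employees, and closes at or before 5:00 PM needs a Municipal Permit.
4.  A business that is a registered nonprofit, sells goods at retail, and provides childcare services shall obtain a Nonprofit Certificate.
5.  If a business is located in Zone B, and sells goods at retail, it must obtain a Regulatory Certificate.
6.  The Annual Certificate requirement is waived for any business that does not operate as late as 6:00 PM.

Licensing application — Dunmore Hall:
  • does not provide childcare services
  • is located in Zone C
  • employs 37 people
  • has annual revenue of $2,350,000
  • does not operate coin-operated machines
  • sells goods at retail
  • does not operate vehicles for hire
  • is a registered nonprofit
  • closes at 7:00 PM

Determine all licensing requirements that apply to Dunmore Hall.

1. revenue $2,350,000 ≤ $2,525,000; sells goods at retail; does not operate coin-operated machines → Compliance Authorization not required.
2. revenue $2,350,000 < $2,450,000 → Annual Certificate required.
3. employees 37 ≥ 28; closes 7:00 PM, after 5:00 PM → Municipal Permit not required.
4. is a registered nonprofit; sells goods at retail; does not provide childcare services → Nonprofit Certificate not required.
5. is located in Zone C (not: is located in Zone B); sells goods at retail → Regulatory Certificate not required.
6. closes 7:00 PM, after 6:00 PM → Annual Certificate exemption does not apply.

Annual Certificate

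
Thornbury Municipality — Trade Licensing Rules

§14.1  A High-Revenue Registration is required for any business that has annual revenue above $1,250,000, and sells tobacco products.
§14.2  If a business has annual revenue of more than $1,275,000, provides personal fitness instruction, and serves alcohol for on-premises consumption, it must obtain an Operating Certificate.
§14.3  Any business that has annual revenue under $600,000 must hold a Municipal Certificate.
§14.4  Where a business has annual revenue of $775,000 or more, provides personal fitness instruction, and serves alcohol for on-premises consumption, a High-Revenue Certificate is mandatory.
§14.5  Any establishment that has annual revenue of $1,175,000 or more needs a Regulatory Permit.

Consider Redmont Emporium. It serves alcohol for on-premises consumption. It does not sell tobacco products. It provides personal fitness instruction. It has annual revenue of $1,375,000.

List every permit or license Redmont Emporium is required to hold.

High-Revenue Certificate, Operating Certificate, Regulatory Permit

§14.1 revenue $1,375,000 > $1,250,000; does not sell tobacco products → High-Revenue Registration not required.
§14.2 revenue $1,375,000 > $1,275,000; provides personal fitness instruction; serves alcohol for on-premises consumption → Operating Certificate required.
§14.3 revenue $1,375,000 ≥ $600,000 → Municipal Certificate not required.
§14.4 revenue $1,375,000 ≥ $775,000; provides personal fitness instruction; serves alcohol for on-premises consumption → High-Revenue Certificate required.
§14.5 revenue $1,375,000 ≥ $1,175,000 → Regulatory Permit required.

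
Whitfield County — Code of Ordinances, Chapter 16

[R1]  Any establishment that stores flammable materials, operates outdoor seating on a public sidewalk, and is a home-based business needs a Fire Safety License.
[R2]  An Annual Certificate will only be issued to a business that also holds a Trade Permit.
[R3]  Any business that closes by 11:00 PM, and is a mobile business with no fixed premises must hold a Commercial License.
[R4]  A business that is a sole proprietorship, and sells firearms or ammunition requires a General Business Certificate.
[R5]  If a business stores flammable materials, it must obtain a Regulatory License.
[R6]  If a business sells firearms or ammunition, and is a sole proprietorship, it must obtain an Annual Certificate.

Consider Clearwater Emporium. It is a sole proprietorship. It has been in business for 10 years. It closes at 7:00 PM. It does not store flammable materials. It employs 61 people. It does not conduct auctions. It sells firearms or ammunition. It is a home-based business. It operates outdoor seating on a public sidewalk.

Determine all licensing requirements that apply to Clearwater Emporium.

[R1] does not store flammable materials; operates outdoor seating on a public sidewalk; is a home-based business → Fire Safety License not required.
[R2] Annual Certificate is required → Trade Permit also required.
[R3] closes 7:00 PM, at/before 11:00 PM; is a home-based business (not: is a mobile business with no fixed premises) → Commercial License not required.
[R4] is a sole proprietorship; sells firearms or ammunition → General Business Certificate required.
[R5] does not store flammable materials → Regulatory License not required.
[R6] sells firearms or ammunition; is a sole proprietorship → Annual Certificate required.

Annual Certificate, General Business Certificate, Trade Permit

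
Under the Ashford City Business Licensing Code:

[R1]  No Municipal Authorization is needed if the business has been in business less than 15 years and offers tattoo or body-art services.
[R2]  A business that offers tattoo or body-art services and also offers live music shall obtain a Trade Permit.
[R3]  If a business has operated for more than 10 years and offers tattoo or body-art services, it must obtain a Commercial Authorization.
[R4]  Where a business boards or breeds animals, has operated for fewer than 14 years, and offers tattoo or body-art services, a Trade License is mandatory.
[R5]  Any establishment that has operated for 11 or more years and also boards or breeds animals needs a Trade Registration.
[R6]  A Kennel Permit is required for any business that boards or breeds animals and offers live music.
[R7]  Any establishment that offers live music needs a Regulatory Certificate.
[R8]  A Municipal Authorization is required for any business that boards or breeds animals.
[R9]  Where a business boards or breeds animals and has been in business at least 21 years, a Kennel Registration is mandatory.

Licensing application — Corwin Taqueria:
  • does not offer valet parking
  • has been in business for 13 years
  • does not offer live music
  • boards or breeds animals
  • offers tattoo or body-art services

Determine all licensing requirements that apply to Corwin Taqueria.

[R1] years in business 13 < 15; offers tattoo or body-art services → exempt from Municipal Authorization.
[R2] offers tattoo or body-art services; does not offer live music → Trade Permit not required.
[R3] years in business 13 > 10; offers tattoo or body-art services → Commercial Authorization required.
[R4] boards or breeds animals; years in business 13 < 14; offers tattoo or body-art services → Trade License required.
[R5] years in business 13 ≥ 11; boards or breeds animals → Trade Registration required.
[R6] boards or breeds animals; does not offer live music → Kennel Permit not required.
[R7] does not offer live music → Regulatory Certificate not required.
[R8] boards or breeds animals → Municipal Authorization required.
[R9] boards or breeds animals; years in business 13 < 21 → Kennel Registration not required.

Commercial Authorization, Trade License, Trade Registration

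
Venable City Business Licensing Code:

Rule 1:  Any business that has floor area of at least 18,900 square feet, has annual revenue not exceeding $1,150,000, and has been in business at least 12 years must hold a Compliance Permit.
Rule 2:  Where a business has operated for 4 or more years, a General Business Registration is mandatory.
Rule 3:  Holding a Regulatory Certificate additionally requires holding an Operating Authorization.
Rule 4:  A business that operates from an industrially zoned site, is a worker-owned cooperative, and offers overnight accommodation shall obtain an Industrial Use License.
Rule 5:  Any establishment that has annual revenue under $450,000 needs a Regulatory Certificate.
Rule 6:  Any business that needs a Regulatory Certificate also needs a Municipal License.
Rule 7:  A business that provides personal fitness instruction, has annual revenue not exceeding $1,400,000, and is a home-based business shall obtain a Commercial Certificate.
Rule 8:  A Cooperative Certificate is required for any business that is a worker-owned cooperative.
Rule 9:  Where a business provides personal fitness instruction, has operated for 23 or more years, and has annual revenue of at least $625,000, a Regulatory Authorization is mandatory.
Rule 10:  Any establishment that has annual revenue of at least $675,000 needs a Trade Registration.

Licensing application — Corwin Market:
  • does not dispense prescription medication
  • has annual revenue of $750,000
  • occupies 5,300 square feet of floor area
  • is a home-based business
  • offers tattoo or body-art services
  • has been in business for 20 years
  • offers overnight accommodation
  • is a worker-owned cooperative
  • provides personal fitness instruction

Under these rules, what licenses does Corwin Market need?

Rule 1: floor area 5,300 square feet < 18,900 square feet; revenue $750,000 ≤ $1,150,000; years in business 20 ≥ 12 → Compliance Permit not required.
Rule 2: years in business 20 ≥ 4 → General Business Registration required.
Rule 3: Regulatory Certificate is not required → no effect.
Rule 4: is a home-based business (not: operates from an industrially zoned site); is a worker-owned cooperative; offers overnight accommodation → Industrial Use License not required.
Rule 5: revenue $750,000 ≥ $450,000 → Regulatory Certificate not required.
Rule 6: Regulatory Certificate is not required → no effect.
Rule 7: provides personal fitness instruction; revenue $750,000 ≤ $1,400,000; is a home-based business → Commercial Certificate required.
Rule 8: is a worker-owned cooperative → Cooperative Certificate required.
Rule 9: provides personal fitness instruction; years in business 20 < 23; revenue $750,000 ≥ $625,000 → Regulatory Authorization not required.
Rule 10: revenue $750,000 ≥ $675,000 → Trade Registration required.

Commercial Certificate, Cooperative Certificate, General Business Registration, Trade Registration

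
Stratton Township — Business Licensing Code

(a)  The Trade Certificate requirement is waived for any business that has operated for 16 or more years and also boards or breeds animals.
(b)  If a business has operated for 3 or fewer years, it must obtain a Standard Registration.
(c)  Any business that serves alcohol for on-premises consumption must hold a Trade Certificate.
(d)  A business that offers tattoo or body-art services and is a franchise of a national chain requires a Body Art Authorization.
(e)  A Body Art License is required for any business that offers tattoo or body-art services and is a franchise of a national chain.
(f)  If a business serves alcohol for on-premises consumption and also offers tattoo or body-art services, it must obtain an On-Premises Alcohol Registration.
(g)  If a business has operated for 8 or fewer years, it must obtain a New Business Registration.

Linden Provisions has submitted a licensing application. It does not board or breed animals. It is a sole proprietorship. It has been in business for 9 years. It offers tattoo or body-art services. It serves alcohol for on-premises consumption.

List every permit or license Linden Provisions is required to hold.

(a) years in business 9 < 16; does not board or breed animals → Trade Certificate exemption does not apply.
(b) years in business 9 > 3 → Standard Registration not required.
(c) serves alcohol for on-premises consumption → Trade Certificate required.
(d) offers tattoo or body-art services; is a sole proprietorship (not: is a franchise of a national chain) → Body Art Authorization not required.
(e) offers tattoo or body-art services; is a sole proprietorship (not: is a franchise of a national chain) → Body Art License not required.
(f) serves alcohol for on-premises consumption; offers tattoo or body-art services → On-Premises Alcohol Registration required.
(g) years in business 9 > 8 → New Business Registration not required.

On-Premises Alcohol Registration, Trade Certificate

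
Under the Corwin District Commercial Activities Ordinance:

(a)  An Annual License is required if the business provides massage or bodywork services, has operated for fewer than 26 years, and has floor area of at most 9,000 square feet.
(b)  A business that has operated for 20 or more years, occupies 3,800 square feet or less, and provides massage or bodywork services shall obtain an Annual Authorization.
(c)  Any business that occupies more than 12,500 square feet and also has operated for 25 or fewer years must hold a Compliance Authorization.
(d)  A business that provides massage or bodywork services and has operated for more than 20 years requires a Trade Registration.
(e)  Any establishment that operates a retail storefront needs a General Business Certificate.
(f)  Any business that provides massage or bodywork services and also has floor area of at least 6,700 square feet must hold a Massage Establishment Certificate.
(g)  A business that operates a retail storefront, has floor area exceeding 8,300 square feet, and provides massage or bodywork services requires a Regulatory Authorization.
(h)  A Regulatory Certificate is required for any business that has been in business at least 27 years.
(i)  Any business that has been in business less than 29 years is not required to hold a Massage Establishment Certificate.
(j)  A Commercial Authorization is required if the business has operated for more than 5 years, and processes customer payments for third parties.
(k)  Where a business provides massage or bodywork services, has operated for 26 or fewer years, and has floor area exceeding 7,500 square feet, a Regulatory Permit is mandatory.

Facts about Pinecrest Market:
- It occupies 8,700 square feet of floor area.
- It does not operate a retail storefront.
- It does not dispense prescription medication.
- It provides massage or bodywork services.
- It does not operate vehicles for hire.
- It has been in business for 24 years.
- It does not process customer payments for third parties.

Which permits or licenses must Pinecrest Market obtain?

(a) provides massage or bodywork services; years in business 24 < 26; floor area 8,700 square feet ≤ 9,000 square feet → Annual License required.
(b) years in business 24 ≥ 20; floor area 8,700 square feet > 3,800 square feet; provides massage or bodywork services → Annual Authorization not required.
(c) floor area 8,700 square feet ≤ 12,500 square feet; years in business 24 ≤ 25 → Compliance Authorization not required.
(d) provides massage or bodywork services; years in business 24 > 20 → Trade Registration required.
(e) does not operate a retail storefront → General Business Certificate not required.
(f) provides massage or bodywork services; floor area 8,700 square feet ≥ 6,700 square feet → Massage Establishment Certificate required.
(g) does not operate a retail storefront; floor area 8,700 square feet > 8,300 square feet; provides massage or bodywork services → Regulatory Authorization not required.
(h) years in business 24 < 27 → Regulatory Certificate not required.
(i) years in business 24 < 29 → exempt from Massage Establishment Certificate.
(j) years in business 24 > 5; does not process customer payments for third parties → Commercial Authorization not required.
(k) provides massage or bodywork services; years in business 24 ≤ 26; floor area 8,700 square feet > 7,500 square feet → Regulatory Permit required.

Annual License, Regulatory Permit, Trade Registration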